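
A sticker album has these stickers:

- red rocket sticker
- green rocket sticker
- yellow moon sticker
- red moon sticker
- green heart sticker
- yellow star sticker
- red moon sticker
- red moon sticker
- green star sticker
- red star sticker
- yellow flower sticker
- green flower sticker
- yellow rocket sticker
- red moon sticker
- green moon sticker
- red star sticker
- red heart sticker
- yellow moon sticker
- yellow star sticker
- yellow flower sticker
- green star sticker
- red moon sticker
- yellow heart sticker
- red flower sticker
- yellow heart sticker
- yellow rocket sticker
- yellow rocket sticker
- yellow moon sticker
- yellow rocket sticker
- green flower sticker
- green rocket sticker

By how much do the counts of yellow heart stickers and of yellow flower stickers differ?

0

yellow heart stickers: 2. yellow flower stickers: 2.
|2 − 2| = 2 − 2 = 0.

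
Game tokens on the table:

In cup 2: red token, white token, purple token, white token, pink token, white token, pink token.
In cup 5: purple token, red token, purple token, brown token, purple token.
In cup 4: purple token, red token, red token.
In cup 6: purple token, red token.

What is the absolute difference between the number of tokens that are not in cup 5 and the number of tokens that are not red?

0

tokens that are not in cup 5: 12. tokens that are not red: 12.
|12 − 12| = 12 − 12 = 0.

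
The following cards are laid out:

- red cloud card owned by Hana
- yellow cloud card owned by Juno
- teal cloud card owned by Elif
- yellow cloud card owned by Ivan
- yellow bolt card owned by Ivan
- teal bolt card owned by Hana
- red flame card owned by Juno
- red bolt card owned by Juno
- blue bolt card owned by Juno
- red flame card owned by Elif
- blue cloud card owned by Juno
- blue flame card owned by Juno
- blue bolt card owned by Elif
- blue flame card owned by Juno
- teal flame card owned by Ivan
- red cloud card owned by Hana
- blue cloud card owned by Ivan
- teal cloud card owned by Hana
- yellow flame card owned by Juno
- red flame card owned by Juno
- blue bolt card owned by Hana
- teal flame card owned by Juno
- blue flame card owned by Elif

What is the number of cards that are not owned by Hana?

Total cards: 23; with the excluded value: 5; remaining 23 − 5 = 18.

18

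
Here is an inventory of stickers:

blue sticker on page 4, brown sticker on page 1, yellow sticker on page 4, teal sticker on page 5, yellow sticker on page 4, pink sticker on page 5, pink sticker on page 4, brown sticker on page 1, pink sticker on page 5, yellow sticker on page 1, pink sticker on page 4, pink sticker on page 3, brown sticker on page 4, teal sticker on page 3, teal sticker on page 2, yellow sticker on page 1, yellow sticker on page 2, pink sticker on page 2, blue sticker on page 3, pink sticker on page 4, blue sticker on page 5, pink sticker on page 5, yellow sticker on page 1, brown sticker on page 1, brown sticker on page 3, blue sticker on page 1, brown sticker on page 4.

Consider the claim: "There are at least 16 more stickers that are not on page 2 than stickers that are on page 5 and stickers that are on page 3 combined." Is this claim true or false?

|stickers that are not on page 2| = 24.
stickers on page 5: 5; stickers on page 3: 4; combined: 5 + 4 = 9.
The claim requires 24 − 9 = 15 ≥ 16, which does not hold.

False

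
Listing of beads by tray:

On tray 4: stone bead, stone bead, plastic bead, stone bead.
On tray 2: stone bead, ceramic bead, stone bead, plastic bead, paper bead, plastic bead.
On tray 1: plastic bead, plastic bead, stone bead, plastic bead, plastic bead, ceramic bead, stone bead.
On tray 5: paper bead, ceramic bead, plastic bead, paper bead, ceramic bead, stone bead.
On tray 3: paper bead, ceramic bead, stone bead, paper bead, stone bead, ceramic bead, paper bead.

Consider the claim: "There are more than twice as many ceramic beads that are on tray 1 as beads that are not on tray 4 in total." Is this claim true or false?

False

|ceramic beads on tray 1| = 1.
|beads that are not on tray 4| = 26.
The claim requires 1 > 2 × 26 = 52, which does not hold.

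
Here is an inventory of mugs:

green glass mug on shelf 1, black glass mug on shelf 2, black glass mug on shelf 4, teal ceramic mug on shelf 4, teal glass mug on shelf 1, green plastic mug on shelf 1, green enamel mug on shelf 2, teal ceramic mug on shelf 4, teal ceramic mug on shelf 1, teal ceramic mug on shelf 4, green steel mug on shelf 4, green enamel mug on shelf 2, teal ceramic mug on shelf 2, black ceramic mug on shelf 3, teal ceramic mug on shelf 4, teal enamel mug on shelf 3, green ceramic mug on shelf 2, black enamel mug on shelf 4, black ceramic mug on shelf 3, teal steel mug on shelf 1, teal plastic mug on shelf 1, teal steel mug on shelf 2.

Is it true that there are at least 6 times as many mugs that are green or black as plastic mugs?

False

mugs that are green or black: 11.
plastic mugs: 2.
The claim requires 11 ≥ 6 × 2 = 12, which does not hold.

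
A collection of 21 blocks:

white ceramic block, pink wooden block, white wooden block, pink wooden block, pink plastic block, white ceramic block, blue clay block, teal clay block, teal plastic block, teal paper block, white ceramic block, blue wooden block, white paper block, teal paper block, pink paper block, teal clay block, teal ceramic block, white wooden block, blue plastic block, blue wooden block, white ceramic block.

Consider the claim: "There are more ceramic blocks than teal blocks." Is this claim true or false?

|ceramic blocks| = 5.
|teal blocks| = 6.
The claim requires 5 > 6, which does not hold.

False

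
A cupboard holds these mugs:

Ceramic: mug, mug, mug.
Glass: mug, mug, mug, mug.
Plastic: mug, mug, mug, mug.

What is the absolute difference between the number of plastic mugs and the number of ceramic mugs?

1

plastic mugs: 4. ceramic mugs: 3.
|4 − 3| = 4 − 3 = 1.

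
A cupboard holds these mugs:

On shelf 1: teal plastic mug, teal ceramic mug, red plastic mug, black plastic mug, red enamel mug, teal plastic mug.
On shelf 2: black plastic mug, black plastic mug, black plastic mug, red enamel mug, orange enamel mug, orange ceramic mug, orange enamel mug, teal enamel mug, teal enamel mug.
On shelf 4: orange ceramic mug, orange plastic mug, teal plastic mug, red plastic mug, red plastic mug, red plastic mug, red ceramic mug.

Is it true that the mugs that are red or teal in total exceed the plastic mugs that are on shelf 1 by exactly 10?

False

|mugs that are red or teal| = 13.
|plastic mugs on shelf 1| = 4.
The claim requires 13 − 4 (= 9) to equal 10, which does not hold.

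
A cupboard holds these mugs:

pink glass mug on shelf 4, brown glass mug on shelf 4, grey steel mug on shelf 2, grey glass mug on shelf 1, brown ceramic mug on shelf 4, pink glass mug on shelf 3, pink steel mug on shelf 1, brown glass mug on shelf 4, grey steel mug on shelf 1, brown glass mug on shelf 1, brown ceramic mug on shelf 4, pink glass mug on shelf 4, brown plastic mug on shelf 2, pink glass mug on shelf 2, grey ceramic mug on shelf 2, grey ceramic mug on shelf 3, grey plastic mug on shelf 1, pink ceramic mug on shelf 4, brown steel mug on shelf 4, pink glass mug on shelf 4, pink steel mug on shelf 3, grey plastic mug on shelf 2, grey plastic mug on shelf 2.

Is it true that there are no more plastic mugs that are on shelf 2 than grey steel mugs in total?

plastic mugs on shelf 2: 3.
grey steel mugs: 2.
The claim requires 3 ≤ 2, which does not hold.

False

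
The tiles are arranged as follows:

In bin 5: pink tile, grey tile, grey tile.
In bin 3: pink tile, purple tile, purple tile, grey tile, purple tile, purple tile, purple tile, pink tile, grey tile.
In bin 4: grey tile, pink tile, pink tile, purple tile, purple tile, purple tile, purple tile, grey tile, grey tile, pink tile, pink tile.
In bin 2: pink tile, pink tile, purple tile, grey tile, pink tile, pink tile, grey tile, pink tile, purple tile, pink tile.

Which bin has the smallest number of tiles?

Counts by bin: bin 4→11, bin 2→10, bin 3→9, bin 5→3.
The minimum is 3, held uniquely by bin 5.

bin 5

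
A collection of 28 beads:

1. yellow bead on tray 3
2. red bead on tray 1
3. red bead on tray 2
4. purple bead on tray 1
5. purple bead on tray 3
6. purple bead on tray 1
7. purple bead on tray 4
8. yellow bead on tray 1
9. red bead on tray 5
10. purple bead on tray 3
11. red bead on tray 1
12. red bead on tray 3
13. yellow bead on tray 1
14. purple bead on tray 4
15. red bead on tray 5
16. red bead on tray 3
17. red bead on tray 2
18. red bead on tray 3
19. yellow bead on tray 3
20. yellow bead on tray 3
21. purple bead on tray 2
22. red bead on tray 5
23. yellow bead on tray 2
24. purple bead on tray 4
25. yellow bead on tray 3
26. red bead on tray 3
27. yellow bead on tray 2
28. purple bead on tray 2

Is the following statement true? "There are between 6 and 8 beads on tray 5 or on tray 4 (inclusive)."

True

There are 6 beads on tray 5 or on tray 4.
The claim requires 6 ≤ 6 ≤ 8, which holds.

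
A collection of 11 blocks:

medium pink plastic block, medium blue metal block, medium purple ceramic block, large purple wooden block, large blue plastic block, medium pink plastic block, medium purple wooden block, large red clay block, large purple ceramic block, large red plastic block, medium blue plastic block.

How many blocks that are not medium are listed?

Total blocks: 11; with the excluded value: 6; remaining 11 − 6 = 5.

5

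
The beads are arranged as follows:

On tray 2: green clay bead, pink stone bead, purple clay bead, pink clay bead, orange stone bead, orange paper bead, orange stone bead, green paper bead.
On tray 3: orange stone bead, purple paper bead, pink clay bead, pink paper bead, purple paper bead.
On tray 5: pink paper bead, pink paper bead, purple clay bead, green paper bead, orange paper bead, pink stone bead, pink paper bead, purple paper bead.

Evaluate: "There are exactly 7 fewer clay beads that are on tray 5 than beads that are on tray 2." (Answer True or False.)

|clay beads on tray 5| = 1.
|beads on tray 2| = 8.
The claim requires 8 − 1 (= 7) to equal 7, which holds.

True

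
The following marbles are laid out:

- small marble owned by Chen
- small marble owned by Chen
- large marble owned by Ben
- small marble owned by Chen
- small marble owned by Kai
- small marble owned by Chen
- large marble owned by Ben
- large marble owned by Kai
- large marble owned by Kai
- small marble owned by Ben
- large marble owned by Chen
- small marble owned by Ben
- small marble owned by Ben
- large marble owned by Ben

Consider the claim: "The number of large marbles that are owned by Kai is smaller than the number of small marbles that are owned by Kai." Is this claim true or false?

False

Count of large marbles owned by Kai: 2.
Count of small marbles owned by Kai: 1.
The claim requires 2 < 1, which does not hold.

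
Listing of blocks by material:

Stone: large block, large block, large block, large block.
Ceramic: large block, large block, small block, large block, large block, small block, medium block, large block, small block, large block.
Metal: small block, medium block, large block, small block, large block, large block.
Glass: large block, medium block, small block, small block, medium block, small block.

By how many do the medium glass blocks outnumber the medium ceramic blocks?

medium glass blocks: 2.
medium ceramic blocks: 1.
2 − 1 = 1.

1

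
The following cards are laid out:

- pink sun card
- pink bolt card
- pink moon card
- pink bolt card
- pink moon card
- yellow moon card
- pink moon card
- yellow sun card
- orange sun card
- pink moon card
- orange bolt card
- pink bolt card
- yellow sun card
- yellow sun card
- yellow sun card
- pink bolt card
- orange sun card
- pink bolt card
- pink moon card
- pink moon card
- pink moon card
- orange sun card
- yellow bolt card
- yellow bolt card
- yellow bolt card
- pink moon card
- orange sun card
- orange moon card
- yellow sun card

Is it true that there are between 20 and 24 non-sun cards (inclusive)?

False

There are 19 non-sun cards.
The claim requires 20 ≤ 19 ≤ 24, which does not hold.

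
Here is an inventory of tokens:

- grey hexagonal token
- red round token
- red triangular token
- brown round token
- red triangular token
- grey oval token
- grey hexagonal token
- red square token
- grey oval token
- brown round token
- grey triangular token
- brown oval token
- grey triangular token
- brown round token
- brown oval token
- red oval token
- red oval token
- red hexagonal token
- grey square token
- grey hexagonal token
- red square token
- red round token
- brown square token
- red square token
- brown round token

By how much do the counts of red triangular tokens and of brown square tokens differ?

red triangular tokens: 2. brown square tokens: 1.
|2 − 1| = 2 − 1 = 1.

1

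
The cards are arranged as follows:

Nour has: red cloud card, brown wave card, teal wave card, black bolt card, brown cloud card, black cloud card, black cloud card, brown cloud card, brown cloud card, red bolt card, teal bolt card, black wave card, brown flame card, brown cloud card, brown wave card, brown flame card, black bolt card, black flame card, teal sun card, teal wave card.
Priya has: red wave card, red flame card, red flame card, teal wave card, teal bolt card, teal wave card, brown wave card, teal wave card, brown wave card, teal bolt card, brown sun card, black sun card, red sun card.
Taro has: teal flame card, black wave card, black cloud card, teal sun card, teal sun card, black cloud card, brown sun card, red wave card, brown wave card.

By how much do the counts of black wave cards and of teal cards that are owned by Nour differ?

2

black wave cards: 2. teal cards owned by Nour: 4.
|2 − 4| = 4 − 2 = 2.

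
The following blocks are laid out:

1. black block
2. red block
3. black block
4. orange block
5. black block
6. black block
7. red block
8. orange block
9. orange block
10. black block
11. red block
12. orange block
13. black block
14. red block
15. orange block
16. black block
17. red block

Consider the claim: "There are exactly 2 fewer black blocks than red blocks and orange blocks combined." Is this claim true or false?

False

black blocks: 7.
red blocks: 5; orange blocks: 5; combined: 5 + 5 = 10.
The claim requires 10 − 7 (= 3) to equal 2, which does not hold.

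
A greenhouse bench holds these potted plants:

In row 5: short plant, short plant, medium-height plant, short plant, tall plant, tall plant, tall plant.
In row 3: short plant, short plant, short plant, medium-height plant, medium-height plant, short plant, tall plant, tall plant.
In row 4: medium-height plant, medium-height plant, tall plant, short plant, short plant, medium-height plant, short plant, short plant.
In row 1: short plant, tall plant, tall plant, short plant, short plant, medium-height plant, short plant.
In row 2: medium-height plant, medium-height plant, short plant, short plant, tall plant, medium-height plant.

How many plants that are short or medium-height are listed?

medium-height: 10; short: 17; together 10 + 17 = 27.

27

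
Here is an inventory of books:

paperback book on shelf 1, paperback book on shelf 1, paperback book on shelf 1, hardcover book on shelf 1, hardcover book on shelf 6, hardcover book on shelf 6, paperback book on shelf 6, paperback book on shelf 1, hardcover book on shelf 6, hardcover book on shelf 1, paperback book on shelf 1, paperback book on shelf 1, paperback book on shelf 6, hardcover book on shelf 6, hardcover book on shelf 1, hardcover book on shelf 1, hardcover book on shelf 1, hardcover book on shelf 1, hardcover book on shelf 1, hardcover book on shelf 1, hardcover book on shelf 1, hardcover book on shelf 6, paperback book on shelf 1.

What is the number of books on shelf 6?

7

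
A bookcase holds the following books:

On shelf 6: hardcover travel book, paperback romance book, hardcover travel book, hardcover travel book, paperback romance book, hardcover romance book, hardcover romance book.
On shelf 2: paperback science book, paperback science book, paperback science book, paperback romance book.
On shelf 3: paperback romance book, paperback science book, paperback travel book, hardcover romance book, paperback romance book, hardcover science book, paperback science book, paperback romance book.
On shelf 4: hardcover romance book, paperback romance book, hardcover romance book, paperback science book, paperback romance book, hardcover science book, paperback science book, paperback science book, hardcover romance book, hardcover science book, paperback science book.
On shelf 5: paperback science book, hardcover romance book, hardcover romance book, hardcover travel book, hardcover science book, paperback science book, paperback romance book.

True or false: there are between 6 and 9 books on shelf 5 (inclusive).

True

|books on shelf 5| = 7.
The claim requires 6 ≤ 7 ≤ 9, which holds.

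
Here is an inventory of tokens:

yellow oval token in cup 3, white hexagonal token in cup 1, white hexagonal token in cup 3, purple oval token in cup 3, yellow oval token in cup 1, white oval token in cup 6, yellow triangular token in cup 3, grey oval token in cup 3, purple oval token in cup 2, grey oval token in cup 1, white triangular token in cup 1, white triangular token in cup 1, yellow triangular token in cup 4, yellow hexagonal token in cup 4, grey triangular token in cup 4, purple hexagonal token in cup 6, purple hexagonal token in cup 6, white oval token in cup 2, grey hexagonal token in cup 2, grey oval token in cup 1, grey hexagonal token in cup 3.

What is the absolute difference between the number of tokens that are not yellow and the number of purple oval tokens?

tokens that are not yellow: 16. purple oval tokens: 2.
|16 − 2| = 16 − 2 = 14.

14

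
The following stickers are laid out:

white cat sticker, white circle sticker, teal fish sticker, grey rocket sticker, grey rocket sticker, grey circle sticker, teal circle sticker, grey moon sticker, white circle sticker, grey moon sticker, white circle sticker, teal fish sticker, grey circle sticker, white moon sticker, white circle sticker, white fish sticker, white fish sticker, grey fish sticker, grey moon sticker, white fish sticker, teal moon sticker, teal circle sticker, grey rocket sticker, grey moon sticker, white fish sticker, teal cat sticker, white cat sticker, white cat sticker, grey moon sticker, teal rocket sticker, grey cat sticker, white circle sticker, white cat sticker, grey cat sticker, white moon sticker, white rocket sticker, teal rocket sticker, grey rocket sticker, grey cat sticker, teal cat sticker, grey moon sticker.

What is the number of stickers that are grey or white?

32

grey: 16; white: 16; together 16 + 16 = 32.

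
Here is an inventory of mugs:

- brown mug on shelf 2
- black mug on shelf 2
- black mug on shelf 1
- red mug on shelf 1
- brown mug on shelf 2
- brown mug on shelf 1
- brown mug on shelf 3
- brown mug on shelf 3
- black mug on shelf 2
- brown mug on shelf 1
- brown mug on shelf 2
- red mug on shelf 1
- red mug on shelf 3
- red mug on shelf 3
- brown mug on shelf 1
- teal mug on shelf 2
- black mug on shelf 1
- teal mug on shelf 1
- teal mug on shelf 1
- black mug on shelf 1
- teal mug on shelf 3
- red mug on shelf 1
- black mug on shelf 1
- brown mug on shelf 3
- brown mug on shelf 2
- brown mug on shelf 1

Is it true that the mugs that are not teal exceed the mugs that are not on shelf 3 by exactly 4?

mugs that are not teal: 22.
mugs that are not on shelf 3: 20.
The claim requires 22 − 20 (= 2) to equal 4, which does not hold.

False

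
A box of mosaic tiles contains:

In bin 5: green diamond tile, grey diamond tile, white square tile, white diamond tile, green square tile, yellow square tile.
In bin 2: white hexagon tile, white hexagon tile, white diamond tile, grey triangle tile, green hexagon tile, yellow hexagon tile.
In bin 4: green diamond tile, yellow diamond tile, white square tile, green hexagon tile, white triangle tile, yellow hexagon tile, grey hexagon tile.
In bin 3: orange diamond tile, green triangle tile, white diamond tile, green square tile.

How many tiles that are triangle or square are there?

square: 5; triangle: 3; together 5 + 3 = 8.

8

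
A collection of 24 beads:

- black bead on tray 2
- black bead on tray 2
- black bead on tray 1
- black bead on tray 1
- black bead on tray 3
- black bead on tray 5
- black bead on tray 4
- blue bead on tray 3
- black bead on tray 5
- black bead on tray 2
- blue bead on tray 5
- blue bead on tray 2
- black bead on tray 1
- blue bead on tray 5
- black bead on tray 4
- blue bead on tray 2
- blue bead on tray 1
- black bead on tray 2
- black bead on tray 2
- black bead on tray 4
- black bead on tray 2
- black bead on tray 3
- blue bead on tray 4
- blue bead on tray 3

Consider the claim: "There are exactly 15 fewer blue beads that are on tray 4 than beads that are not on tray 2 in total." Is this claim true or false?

True

There is 1 blue bead on tray 4.
There are 16 beads that are not on tray 2.
The claim requires 16 − 1 (= 15) to equal 15, which holds.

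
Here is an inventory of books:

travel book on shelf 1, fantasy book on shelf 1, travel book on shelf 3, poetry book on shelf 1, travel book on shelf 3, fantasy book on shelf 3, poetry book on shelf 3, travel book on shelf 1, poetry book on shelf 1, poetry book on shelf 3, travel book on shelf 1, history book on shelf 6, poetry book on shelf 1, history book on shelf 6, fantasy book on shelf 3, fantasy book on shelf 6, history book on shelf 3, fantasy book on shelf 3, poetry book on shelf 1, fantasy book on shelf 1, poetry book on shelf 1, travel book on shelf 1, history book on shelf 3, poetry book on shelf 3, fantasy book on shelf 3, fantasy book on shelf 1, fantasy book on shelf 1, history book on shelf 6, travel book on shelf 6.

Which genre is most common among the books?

fantasy

Counts by genre: fantasy 9, poetry 8, travel 7, history 5.
The maximum is 9, held uniquely by fantasy.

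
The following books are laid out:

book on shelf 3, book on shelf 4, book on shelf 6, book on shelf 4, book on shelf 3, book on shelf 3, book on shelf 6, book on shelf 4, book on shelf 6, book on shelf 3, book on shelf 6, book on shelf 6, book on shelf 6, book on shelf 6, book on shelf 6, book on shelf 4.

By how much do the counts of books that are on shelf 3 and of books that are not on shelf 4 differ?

8

books on shelf 3: 4. books that are not on shelf 4: 12.
|4 − 12| = 12 − 4 = 8.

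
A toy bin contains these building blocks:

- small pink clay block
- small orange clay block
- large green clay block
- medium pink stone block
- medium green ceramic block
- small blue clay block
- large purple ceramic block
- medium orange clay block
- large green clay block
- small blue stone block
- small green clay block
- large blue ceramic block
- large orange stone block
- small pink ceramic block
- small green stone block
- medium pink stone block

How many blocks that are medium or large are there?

large: 5; medium: 4; together 5 + 4 = 9.

9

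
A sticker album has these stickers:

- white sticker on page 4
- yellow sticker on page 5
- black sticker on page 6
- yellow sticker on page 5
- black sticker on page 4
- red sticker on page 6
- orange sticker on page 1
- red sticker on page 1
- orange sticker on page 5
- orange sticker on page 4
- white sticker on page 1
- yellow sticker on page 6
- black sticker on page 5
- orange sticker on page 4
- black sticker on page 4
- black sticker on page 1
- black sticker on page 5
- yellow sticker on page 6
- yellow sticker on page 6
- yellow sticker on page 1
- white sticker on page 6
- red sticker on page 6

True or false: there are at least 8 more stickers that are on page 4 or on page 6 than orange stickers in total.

There are 12 stickers on page 4 or on page 6.
There are 4 orange stickers.
The claim requires 12 − 4 = 8 ≥ 8, which holds.

True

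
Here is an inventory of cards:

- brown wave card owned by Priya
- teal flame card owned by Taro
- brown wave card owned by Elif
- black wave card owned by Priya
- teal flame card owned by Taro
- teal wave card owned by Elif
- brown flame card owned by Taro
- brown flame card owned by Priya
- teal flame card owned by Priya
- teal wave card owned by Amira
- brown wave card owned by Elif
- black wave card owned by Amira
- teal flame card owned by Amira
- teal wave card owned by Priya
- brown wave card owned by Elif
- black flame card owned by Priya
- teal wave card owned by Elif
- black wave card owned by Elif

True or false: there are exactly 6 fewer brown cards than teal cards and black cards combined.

True

|brown cards| = 6.
teal cards: 8; black cards: 4; combined: 8 + 4 = 12.
The claim requires 12 − 6 (= 6) to equal 6, which holds.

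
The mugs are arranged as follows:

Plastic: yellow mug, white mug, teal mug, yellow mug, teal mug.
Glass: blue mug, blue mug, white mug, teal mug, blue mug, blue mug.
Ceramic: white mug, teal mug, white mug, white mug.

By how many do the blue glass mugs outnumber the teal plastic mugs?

2

blue glass mugs: 4.
teal plastic mugs: 2.
4 − 2 = 2.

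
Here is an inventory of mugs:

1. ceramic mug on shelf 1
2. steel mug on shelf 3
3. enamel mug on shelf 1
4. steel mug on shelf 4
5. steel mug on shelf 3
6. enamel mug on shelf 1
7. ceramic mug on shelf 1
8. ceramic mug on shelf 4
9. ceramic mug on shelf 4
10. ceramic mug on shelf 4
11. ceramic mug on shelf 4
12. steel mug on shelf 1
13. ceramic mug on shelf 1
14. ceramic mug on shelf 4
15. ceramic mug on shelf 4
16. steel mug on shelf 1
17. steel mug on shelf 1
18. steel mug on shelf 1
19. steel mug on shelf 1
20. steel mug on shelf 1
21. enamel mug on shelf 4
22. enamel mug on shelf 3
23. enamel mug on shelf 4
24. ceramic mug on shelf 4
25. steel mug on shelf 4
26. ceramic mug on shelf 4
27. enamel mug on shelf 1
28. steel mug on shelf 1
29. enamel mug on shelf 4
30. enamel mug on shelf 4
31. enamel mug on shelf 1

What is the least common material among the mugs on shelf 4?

Counts by material (restricted to mugs on shelf 4): ceramic 8, enamel 4, steel 2.
The minimum is 2, held uniquely by steel.

steel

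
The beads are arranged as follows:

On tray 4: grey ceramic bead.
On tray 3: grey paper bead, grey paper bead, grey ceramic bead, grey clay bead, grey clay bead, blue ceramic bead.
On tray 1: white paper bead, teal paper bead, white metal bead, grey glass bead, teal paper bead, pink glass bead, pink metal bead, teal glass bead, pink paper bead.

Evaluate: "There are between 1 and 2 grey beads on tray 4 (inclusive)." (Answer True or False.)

True

There is 1 grey bead on tray 4.
The claim requires 1 ≤ 1 ≤ 2, which holds.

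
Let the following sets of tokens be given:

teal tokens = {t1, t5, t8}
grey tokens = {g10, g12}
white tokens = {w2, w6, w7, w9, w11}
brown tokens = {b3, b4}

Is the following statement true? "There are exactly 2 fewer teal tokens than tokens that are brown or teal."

True

|teal tokens| = 3.
|tokens that are brown or teal| = 5.
The claim requires 5 − 3 (= 2) to equal 2, which holds.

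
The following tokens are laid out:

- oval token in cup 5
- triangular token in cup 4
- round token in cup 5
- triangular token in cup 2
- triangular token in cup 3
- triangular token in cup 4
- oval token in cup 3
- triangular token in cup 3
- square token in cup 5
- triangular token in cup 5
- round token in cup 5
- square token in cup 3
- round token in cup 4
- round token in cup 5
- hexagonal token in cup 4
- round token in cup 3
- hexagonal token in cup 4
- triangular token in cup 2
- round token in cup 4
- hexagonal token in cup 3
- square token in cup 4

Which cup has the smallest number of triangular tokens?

cup 5

Counts by cup (restricted to triangular tokens): cup 4→2, cup 3→2, cup 2→2, cup 5→1.
The minimum is 1, held uniquely by cup 5.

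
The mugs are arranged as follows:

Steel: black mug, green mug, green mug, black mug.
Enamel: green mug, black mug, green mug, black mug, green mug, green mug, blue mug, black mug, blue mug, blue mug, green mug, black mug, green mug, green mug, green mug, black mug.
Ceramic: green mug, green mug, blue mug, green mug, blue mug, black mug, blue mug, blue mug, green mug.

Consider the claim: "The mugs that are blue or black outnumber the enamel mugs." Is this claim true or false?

There are 15 mugs that are blue or black.
There are 16 enamel mugs.
The claim requires 15 > 16, which does not hold.

False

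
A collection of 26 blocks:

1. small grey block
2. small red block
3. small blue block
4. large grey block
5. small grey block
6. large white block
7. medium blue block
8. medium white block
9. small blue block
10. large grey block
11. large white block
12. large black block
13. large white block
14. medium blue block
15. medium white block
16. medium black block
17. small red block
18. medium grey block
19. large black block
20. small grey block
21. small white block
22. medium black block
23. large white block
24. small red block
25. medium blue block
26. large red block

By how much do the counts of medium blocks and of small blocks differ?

medium blocks: 8. small blocks: 9.
|8 − 9| = 9 − 8 = 1.

1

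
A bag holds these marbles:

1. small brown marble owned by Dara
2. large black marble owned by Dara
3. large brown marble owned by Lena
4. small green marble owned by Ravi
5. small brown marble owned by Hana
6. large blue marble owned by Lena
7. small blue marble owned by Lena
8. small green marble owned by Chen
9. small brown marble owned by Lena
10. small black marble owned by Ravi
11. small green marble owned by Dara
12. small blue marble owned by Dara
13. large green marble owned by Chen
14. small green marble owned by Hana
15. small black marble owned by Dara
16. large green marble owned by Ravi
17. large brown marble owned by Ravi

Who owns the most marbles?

Dara

Counts by owner: Dara→5, Ravi→4, Lena→4, Chen→2, Hana→2.
The maximum is 5, held uniquely by Dara.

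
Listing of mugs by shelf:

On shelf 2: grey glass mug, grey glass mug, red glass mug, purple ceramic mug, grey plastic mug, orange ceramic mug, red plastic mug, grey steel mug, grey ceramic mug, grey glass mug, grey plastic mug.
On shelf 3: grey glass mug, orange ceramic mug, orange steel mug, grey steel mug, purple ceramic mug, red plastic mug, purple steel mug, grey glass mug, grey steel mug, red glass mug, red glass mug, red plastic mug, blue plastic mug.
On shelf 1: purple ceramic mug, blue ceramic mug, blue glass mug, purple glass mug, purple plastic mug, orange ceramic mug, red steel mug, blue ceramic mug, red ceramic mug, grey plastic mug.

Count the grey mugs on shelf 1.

1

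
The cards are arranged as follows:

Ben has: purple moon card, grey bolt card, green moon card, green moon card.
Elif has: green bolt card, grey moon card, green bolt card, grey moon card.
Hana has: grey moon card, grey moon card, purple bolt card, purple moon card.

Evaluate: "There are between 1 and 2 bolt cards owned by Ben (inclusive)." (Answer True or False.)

True

bolt cards owned by Ben: 1.
The claim requires 1 ≤ 1 ≤ 2, which holds.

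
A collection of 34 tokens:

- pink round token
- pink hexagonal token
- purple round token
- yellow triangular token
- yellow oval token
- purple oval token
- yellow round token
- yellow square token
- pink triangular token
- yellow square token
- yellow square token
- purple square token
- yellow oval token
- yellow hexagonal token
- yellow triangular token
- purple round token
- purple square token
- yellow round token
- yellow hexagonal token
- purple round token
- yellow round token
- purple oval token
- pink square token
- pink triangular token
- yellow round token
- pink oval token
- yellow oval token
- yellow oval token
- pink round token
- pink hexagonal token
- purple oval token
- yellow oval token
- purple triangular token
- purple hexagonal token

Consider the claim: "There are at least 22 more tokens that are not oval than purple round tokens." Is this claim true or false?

True

There are 25 tokens that are not oval.
There are 3 purple round tokens.
The claim requires 25 − 3 = 22 ≥ 22, which holds.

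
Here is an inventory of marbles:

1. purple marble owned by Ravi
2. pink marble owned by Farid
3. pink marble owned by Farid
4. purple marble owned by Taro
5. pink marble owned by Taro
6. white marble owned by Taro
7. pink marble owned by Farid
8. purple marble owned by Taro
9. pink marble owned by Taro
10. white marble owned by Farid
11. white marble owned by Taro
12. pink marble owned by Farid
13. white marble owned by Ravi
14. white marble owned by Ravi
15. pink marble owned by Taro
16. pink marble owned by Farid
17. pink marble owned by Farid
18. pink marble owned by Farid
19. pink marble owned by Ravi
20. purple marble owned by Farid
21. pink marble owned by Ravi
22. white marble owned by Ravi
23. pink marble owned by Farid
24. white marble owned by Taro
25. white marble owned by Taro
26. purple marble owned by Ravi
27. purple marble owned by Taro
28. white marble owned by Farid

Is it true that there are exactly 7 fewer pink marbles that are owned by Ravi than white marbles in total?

True

Count of pink marbles owned by Ravi: 2.
There are 9 white marbles.
The claim requires 9 − 2 (= 7) to equal 7, which holds.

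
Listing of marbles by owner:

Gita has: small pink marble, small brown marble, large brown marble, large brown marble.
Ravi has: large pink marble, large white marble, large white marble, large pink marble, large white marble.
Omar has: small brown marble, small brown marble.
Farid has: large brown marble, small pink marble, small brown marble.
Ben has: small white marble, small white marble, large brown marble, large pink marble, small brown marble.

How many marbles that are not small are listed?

Total marbles: 19; with the excluded value: 9; remaining 19 − 9 = 10.

10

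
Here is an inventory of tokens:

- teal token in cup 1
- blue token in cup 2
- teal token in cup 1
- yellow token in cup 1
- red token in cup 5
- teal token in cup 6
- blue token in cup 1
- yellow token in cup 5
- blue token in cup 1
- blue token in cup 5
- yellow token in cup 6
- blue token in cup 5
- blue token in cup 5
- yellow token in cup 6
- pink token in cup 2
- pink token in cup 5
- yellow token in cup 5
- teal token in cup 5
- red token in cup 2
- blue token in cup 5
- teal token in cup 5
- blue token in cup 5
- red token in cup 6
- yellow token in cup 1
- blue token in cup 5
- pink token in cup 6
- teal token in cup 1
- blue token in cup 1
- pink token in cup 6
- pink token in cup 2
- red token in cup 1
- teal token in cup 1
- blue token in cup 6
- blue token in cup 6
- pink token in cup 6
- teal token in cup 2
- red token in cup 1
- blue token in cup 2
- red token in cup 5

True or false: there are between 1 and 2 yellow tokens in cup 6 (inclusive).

True

There are 2 yellow tokens in cup 6.
The claim requires 1 ≤ 2 ≤ 2, which holds.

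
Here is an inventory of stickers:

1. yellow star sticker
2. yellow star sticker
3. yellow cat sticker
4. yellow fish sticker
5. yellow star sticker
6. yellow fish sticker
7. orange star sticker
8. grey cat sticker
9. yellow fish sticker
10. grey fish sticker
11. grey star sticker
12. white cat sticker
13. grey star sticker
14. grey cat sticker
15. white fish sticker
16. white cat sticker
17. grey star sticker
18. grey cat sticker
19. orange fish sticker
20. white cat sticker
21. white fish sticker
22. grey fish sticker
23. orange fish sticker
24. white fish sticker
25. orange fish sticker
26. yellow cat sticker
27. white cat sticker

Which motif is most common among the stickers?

fish

Counts by motif: fish 11, cat 9, star 7.
The maximum is 11, held uniquely by fish.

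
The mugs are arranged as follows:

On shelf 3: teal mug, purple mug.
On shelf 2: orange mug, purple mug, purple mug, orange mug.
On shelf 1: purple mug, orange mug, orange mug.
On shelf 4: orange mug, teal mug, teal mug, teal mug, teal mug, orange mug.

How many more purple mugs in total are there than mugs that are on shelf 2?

0

purple mugs: 4.
mugs on shelf 2: 4.
4 − 4 = 0.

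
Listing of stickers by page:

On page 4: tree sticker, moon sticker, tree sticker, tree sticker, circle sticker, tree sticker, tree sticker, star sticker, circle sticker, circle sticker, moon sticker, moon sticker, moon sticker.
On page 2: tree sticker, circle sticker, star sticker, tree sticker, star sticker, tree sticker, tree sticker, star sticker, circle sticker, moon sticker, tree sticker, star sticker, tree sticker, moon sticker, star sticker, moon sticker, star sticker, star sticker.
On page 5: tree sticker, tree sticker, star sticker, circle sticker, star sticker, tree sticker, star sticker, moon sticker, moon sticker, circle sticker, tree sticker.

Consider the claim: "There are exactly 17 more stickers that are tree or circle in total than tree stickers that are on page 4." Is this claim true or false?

True

There are 22 stickers that are tree or circle.
There are 5 tree stickers on page 4.
The claim requires 22 − 5 (= 17) to equal 17, which holds.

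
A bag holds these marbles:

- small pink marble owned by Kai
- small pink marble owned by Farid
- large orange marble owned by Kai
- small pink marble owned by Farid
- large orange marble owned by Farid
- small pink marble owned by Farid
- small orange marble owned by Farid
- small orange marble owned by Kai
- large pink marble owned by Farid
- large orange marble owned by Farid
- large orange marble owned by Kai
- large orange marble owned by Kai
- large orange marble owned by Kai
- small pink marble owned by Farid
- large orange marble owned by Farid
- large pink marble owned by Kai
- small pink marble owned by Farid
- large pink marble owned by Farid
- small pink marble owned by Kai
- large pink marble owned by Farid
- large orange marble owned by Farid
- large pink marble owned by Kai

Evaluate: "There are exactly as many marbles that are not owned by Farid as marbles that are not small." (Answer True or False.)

False

Count of marbles that are not owned by Farid: 9.
There are 13 marbles that are not small.
The claim requires 9 = 13, which does not hold.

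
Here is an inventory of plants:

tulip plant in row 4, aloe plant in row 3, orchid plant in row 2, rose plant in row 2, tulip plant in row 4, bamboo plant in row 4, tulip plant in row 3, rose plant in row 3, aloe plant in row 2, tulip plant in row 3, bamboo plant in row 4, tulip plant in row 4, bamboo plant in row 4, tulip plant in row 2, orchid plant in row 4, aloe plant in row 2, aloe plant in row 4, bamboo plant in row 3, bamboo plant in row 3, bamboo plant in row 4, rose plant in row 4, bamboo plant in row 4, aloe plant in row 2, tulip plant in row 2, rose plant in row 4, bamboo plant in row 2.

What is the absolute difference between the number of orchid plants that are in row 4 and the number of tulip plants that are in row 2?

1

orchid plants in row 4: 1. tulip plants in row 2: 2.
|1 − 2| = 2 − 1 = 1.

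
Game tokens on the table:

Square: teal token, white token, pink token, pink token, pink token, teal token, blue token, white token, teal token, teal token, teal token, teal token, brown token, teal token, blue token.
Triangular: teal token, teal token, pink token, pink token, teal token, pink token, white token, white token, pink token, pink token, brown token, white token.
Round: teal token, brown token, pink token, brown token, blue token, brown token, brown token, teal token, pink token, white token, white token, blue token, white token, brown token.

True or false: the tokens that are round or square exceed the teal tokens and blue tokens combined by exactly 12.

False

tokens that are round or square: 29.
teal tokens: 12; blue tokens: 4; combined: 12 + 4 = 16.
The claim requires 29 − 16 (= 13) to equal 12, which does not hold.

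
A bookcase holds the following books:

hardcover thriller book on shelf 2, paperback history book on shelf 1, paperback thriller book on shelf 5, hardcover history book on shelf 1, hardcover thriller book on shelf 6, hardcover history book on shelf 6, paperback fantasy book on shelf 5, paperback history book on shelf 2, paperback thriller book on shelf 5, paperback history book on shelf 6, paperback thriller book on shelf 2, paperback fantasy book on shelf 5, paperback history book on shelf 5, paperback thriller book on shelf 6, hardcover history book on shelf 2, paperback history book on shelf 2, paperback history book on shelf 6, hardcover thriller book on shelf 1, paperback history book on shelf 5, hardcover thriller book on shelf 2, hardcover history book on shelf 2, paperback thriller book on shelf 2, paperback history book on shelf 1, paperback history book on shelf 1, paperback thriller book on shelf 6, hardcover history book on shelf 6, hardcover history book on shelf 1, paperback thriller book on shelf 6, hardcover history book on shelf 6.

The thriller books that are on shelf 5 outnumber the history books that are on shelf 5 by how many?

thriller books on shelf 5: 2.
history books on shelf 5: 2.
2 − 2 = 0.

0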